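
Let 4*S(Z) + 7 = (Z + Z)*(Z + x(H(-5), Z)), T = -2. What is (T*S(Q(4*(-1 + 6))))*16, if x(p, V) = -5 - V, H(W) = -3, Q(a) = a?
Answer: 1656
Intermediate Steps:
S(Z) = -7/4 - 5*Z/2 (S(Z) = -7/4 + ((Z + Z)*(Z + (-5 - Z)))/4 = -7/4 + ((2*Z)*(-5))/4 = -7/4 + (-10*Z)/4 = -7/4 - 5*Z/2)
(T*S(Q(4*(-1 + 6))))*16 = -2*(-7/4 - 10*(-1 + 6))*16 = -2*(-7/4 - 10*5)*16 = -2*(-7/4 - 5/2*20)*16 = -2*(-7/4 - 50)*16 = -2*(-207/4)*16 = (207/2)*16 = 1656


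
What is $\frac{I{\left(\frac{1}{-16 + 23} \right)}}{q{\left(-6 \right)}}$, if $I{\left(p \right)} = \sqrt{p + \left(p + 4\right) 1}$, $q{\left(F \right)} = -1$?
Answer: $- \frac{\sqrt{210}}{7} \approx -2.0702$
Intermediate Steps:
$I{\left(p \right)} = \sqrt{4 + 2 p}$ ($I{\left(p \right)} = \sqrt{p + \left(4 + p\right) 1} = \sqrt{p + \left(4 + p\right)} = \sqrt{4 + 2 p}$)
$\frac{I{\left(\frac{1}{-16 + 23} \right)}}{q{\left(-6 \right)}} = \frac{\sqrt{4 + \frac{2}{-16 + 23}}}{-1} = \sqrt{4 + \frac{2}{7}} \left(-1\right) = \sqrt{\frac{30}{7}} \left(-1\right) = \frac{\sqrt{210}}{7} \left(-1\right) = - \frac{\sqrt{210}}{7}$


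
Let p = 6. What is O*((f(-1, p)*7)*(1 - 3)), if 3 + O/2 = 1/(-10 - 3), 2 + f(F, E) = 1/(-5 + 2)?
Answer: -7840/39 ≈ -201.03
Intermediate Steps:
f(F, E) = -7/3 (f(F, E) = -2 + 1/(-5 + 2) = -2 + 1/(-3) = -2 - ⅓ = -7/3)
O = -80/13 (O = -6 + 2/(-10 - 3) = -6 + 2/(-13) = -6 + 2*(-1/13) = -6 - 2/13 = -80/13 ≈ -6.1538)
O*((f(-1, p)*7)*(1 - 3)) = -80*(-7/3*7)*(1 - 3)/13 = -(-3920)*(-2)/39 = -80/13*98/3 = -7840/39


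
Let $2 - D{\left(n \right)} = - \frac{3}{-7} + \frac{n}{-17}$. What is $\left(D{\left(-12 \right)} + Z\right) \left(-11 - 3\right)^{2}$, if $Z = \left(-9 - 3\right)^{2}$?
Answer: $\frac{482692}{17} \approx 28394.0$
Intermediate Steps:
$D{\left(n \right)} = \frac{11}{7} + \frac{n}{17}$ ($D{\left(n \right)} = 2 - \left(- \frac{3}{-7} + \frac{n}{-17}\right) = 2 - \left(\left(-3\right) \left(- \frac{1}{7}\right) + n \left(- \frac{1}{17}\right)\right) = 2 - \left(\frac{3}{7} - \frac{n}{17}\right) = 2 + \left(- \frac{3}{7} + \frac{n}{17}\right) = \frac{11}{7} + \frac{n}{17}$)
$Z = 144$ ($Z = \left(-12\right)^{2} = 144$)
$\left(D{\left(-12 \right)} + Z\right) \left(-11 - 3\right)^{2} = \left(\left(\frac{11}{7} + \frac{1}{17} \left(-12\right)\right) + 144\right) \left(-11 - 3\right)^{2} = \left(\left(\frac{11}{7} - \frac{12}{17}\right) + 144\right) \left(-14\right)^{2} = \left(\frac{103}{119} + 144\right) 196 = \frac{17239}{119} \cdot 196 = \frac{482692}{17}$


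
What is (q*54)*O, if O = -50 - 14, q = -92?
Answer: 317952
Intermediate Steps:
O = -64
(q*54)*O = -92*54*(-64) = -4968*(-64) = 317952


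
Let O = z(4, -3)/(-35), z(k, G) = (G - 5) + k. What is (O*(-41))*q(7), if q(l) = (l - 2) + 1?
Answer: -984/35 ≈ -28.114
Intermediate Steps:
z(k, G) = -5 + G + k (z(k, G) = (-5 + G) + k = -5 + G + k)
O = 4/35 (O = (-5 - 3 + 4)/(-35) = -4*(-1/35) = 4/35 ≈ 0.11429)
q(l) = -1 + l (q(l) = (-2 + l) + 1 = -1 + l)
(O*(-41))*q(7) = ((4/35)*(-41))*(-1 + 7) = -164/35*6 = -984/35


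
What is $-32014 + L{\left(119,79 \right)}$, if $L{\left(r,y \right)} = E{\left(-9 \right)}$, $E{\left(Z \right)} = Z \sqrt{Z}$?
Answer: $-32014 - 27 i \approx -32014.0 - 27.0 i$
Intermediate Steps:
$E{\left(Z \right)} = Z^{\frac{3}{2}}$
$L{\left(r,y \right)} = - 27 i$ ($L{\left(r,y \right)} = \left(-9\right)^{\frac{3}{2}} = - 27 i$)
$-32014 + L{\left(119,79 \right)} = -32014 - 27 i$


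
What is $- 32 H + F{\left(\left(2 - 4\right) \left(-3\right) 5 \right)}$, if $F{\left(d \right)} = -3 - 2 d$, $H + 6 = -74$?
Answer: $2497$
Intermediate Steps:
$H = -80$ ($H = -6 - 74 = -80$)
$- 32 H + F{\left(\left(2 - 4\right) \left(-3\right) 5 \right)} = \left(-32\right) \left(-80\right) - \left(3 + 2 \left(2 - 4\right) \left(-3\right) 5\right) = 2560 - \left(3 + 2 \left(-2\right) \left(-3\right) 5\right) = 2560 - \left(3 + 2 \cdot 6 \cdot 5\right) = 2560 - 63 = 2497$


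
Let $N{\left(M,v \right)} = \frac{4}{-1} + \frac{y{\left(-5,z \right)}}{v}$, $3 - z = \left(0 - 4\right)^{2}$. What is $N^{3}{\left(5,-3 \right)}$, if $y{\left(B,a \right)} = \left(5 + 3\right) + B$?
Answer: $-125$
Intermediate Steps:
$z = -13$ ($z = 3 - \left(0 - 4\right)^{2} = 3 - \left(-4\right)^{2} = 3 - 16 = -13$)
$y{\left(B,a \right)} = 8 + B$
$N{\left(M,v \right)} = -4 + \frac{3}{v}$ ($N{\left(M,v \right)} = \frac{4}{-1} + \frac{8 - 5}{v} = 4 \left(-1\right) + \frac{3}{v} = -4 + \frac{3}{v}$)
$N^{3}{\left(5,-3 \right)} = \left(-4 + \frac{3}{-3}\right)^{3} = \left(-4 + 3 \left(- \frac{1}{3}\right)\right)^{3} = \left(-4 - 1\right)^{3} = \left(-5\right)^{3} = -125$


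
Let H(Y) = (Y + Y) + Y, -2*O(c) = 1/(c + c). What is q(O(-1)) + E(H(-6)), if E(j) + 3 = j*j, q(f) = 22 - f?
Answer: 1371/4 ≈ 342.75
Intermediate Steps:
O(c) = -1/(4*c) (O(c) = -1/(2*(c + c)) = -1/(2*c)/2 = -1/(4*c))
H(Y) = 3*Y (H(Y) = 2*Y + Y = 3*Y)
E(j) = -3 + j² (E(j) = -3 + j*j = -3 + j²)
q(O(-1)) + E(H(-6)) = (22 - (-1)/(4*(-1))) + (-3 + (3*(-6))²) = (22 - (-1)*(-1)/4) + (-3 + (-18)²) = (22 - 1*¼) + (-3 + 324) = (22 - ¼) + 321 = 87/4 + 321 = 1371/4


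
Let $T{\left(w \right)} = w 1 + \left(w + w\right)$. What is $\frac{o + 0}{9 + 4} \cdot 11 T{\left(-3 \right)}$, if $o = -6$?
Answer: $\frac{594}{13} \approx 45.692$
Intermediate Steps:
$T{\left(w \right)} = 3 w$ ($T{\left(w \right)} = w + 2 w = 3 w$)
$\frac{o + 0}{9 + 4} \cdot 11 T{\left(-3 \right)} = \frac{-6 + 0}{9 + 4} \cdot 11 \cdot 3 \left(-3\right) = - \frac{6}{13} \cdot 11 \left(-9\right) = \left(-6\right) \frac{1}{13} \cdot 11 \left(-9\right) = \left(- \frac{6}{13}\right) 11 \left(-9\right) = \left(- \frac{66}{13}\right) \left(-9\right) = \frac{594}{13}$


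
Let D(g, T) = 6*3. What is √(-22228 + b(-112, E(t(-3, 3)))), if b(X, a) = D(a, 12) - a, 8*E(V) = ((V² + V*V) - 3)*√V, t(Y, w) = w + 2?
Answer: √(-355360 - 94*√5)/4 ≈ 149.07*I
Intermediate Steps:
t(Y, w) = 2 + w
D(g, T) = 18
E(V) = √V*(-3 + 2*V²)/8 (E(V) = (((V² + V*V) - 3)*√V)/8 = (((V² + V²) - 3)*√V)/8 = ((2*V² - 3)*√V)/8 = ((-3 + 2*V²)*√V)/8 = (√V*(-3 + 2*V²))/8 = √V*(-3 + 2*V²)/8)
b(X, a) = 18 - a
√(-22228 + b(-112, E(t(-3, 3)))) = √(-22228 + (18 - √(2 + 3)*(-3 + 2*(2 + 3)²)/8)) = √(-22228 + (18 - √5*(-3 + 2*5²)/8)) = √(-22228 + (18 - √5*(-3 + 2*25)/8)) = √(-22228 + (18 - √5*(-3 + 50)/8)) = √(-22228 + (18 - √5*47/8)) = √(-22228 + (18 - 47*√5/8)) = √(-22210 - 47*√5/8)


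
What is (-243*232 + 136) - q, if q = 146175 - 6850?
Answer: -195565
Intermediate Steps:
q = 139325
(-243*232 + 136) - q = (-243*232 + 136) - 1*139325 = (-56376 + 136) - 139325 = -56240 - 139325 = -195565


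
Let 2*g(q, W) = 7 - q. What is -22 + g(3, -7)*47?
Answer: 72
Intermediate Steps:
g(q, W) = 7/2 - q/2 (g(q, W) = (7 - q)/2 = 7/2 - q/2)
-22 + g(3, -7)*47 = -22 + (7/2 - 1/2*3)*47 = -22 + (7/2 - 3/2)*47 = -22 + 2*47 = -22 + 94 = 72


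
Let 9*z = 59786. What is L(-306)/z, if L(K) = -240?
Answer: -1080/29893 ≈ -0.036129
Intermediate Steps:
z = 59786/9 (z = (⅑)*59786 = 59786/9 ≈ 6642.9)
L(-306)/z = -240/59786/9 = -240*9/59786 = -1080/29893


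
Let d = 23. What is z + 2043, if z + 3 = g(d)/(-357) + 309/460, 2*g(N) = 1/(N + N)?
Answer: 3642599/1785 ≈ 2040.7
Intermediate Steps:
g(N) = 1/(4*N) (g(N) = 1/(2*(N + N)) = 1/(2*((2*N))) = (1/(2*N))/2 = 1/(4*N))
z = -4156/1785 (z = -3 + (((1/4)/23)/(-357) + 309/460) = -3 + (((1/4)*(1/23))*(-1/357) + 309*(1/460)) = -3 + ((1/92)*(-1/357) + 309/460) = -3 + (-1/32844 + 309/460) = -3 + 1199/1785 = -4156/1785 ≈ -2.3283)
z + 2043 = -4156/1785 + 2043 = 3642599/1785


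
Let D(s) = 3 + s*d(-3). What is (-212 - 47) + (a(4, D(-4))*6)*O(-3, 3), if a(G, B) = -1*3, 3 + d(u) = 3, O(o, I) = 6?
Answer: -367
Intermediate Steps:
d(u) = 0 (d(u) = -3 + 3 = 0)
D(s) = 3 (D(s) = 3 + s*0 = 3 + 0 = 3)
a(G, B) = -3
(-212 - 47) + (a(4, D(-4))*6)*O(-3, 3) = (-212 - 47) - 3*6*6 = -259 - 18*6 = -259 - 108 = -367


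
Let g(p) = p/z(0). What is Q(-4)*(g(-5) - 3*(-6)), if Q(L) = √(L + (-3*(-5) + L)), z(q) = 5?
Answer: 17*√7 ≈ 44.978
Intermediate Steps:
Q(L) = √(15 + 2*L) (Q(L) = √(L + (15 + L)) = √(15 + 2*L))
g(p) = p/5
Q(-4)*(g(-5) - 3*(-6)) = √(15 + 2*(-4))*((⅕)*(-5) - 3*(-6)) = √(15 - 8)*(-1 + 18) = √7*17 = 17*√7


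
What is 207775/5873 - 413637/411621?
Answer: 3956917294/115116673 ≈ 34.373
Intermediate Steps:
207775/5873 - 413637/411621 = 207775*(1/5873) - 413637*1/411621 = 207775/5873 - 19697/19601 = 3956917294/115116673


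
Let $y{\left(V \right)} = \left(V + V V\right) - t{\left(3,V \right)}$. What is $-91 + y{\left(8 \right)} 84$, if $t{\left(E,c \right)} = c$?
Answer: $5285$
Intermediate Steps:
$y{\left(V \right)} = V^{2}$ ($y{\left(V \right)} = \left(V + V V\right) - V = \left(V + V^{2}\right) - V = V^{2}$)
$-91 + y{\left(8 \right)} 84 = -91 + 8^{2} \cdot 84 = -91 + 64 \cdot 84 = -91 + 5376 = 5285$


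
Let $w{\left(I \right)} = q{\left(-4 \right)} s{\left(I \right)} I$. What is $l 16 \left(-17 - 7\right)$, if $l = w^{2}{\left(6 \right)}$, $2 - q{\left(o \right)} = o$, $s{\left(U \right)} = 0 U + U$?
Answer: $-17915904$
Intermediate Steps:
$s{\left(U \right)} = U$ ($s{\left(U \right)} = 0 + U = U$)
$q{\left(o \right)} = 2 - o$
$w{\left(I \right)} = 6 I^{2}$ ($w{\left(I \right)} = \left(2 - -4\right) I I = \left(2 + 4\right) I I = 6 I I = 6 I^{2}$)
$l = 46656$ ($l = \left(6 \cdot 6^{2}\right)^{2} = \left(6 \cdot 36\right)^{2} = 216^{2} = 46656$)
$l 16 \left(-17 - 7\right) = 46656 \cdot 16 \left(-17 - 7\right) = 46656 \cdot 16 \left(-24\right) = 46656 \left(-384\right) = -17915904$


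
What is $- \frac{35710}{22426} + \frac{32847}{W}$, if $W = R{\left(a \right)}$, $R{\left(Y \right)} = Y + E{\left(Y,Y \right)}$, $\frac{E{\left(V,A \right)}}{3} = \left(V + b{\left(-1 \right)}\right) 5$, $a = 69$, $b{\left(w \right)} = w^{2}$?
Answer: $\frac{116111222}{4182449} \approx 27.762$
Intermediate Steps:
$E{\left(V,A \right)} = 15 + 15 V$ ($E{\left(V,A \right)} = 3 \left(V + \left(-1\right)^{2}\right) 5 = 3 \left(V + 1\right) 5 = 3 \left(1 + V\right) 5 = 3 \left(5 + 5 V\right) = 15 + 15 V$)
$R{\left(Y \right)} = 15 + 16 Y$ ($R{\left(Y \right)} = Y + \left(15 + 15 Y\right) = 15 + 16 Y$)
$W = 1119$ ($W = 15 + 16 \cdot 69 = 15 + 1104 = 1119$)
$- \frac{35710}{22426} + \frac{32847}{W} = - \frac{35710}{22426} + \frac{32847}{1119} = \left(-35710\right) \frac{1}{22426} + 32847 \cdot \frac{1}{1119} = - \frac{17855}{11213} + \frac{10949}{373} = \frac{116111222}{4182449}$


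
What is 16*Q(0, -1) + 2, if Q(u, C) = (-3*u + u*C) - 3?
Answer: -46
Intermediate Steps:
Q(u, C) = -3 - 3*u + C*u (Q(u, C) = (-3*u + C*u) - 3 = -3 - 3*u + C*u)
16*Q(0, -1) + 2 = 16*(-3 - 3*0 - 1*0) + 2 = 16*(-3 + 0 + 0) + 2 = 16*(-3) + 2 = -48 + 2 = -46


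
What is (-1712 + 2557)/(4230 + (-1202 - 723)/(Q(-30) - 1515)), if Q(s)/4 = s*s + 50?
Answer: 77233/386545 ≈ 0.19980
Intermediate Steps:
Q(s) = 200 + 4*s**2 (Q(s) = 4*(s*s + 50) = 4*(s**2 + 50) = 4*(50 + s**2) = 200 + 4*s**2)
(-1712 + 2557)/(4230 + (-1202 - 723)/(Q(-30) - 1515)) = (-1712 + 2557)/(4230 + (-1202 - 723)/((200 + 4*(-30)**2) - 1515)) = 845/(4230 - 1925/((200 + 4*900) - 1515)) = 845/(4230 - 1925/((200 + 3600) - 1515)) = 845/(4230 - 1925/(3800 - 1515)) = 845/(4230 - 1925/2285) = 845/(4230 - 1925*1/2285) = 845/(4230 - 385/457) = 845/(1932725/457) = 845*(457/1932725) = 77233/386545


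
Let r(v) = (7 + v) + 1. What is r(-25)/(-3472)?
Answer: 17/3472 ≈ 0.0048963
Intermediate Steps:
r(v) = 8 + v
r(-25)/(-3472) = (8 - 25)/(-3472) = -17*(-1/3472) = 17/3472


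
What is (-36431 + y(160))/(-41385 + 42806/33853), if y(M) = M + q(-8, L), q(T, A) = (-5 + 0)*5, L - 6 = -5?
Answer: 1228728488/1400963599 ≈ 0.87706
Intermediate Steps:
L = 1 (L = 6 - 5 = 1)
q(T, A) = -25 (q(T, A) = -5*5 = -25)
y(M) = -25 + M (y(M) = M - 25 = -25 + M)
(-36431 + y(160))/(-41385 + 42806/33853) = (-36431 + (-25 + 160))/(-41385 + 42806/33853) = (-36431 + 135)/(-41385 + 42806*(1/33853)) = -36296/(-41385 + 42806/33853) = -36296/(-1400963599/33853) = -36296*(-33853/1400963599) = 1228728488/1400963599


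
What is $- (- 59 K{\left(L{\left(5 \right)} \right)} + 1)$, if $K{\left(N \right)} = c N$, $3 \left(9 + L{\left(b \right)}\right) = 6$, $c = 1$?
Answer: $-414$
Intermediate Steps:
$L{\left(b \right)} = -7$ ($L{\left(b \right)} = -9 + \frac{1}{3} \cdot 6 = -9 + 2 = -7$)
$K{\left(N \right)} = N$ ($K{\left(N \right)} = 1 N = N$)
$- (- 59 K{\left(L{\left(5 \right)} \right)} + 1) = - (\left(-59\right) \left(-7\right) + 1) = - (413 + 1) = \left(-1\right) 414 = -414$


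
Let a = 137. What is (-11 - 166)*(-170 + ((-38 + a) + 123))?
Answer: -9204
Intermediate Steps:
(-11 - 166)*(-170 + ((-38 + a) + 123)) = (-11 - 166)*(-170 + ((-38 + 137) + 123)) = -177*(-170 + (99 + 123)) = -177*(-170 + 222) = -177*52 = -9204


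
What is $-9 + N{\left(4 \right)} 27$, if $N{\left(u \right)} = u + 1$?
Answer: $126$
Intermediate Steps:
$N{\left(u \right)} = 1 + u$
$-9 + N{\left(4 \right)} 27 = -9 + \left(1 + 4\right) 27 = -9 + 5 \cdot 27 = -9 + 135 = 126$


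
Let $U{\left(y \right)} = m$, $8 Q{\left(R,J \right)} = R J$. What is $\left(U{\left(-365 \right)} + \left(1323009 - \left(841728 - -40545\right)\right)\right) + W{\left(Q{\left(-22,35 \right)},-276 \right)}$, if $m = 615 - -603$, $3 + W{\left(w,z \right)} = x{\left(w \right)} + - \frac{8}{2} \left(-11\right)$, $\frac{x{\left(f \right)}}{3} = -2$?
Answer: $441989$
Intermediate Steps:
$x{\left(f \right)} = -6$ ($x{\left(f \right)} = 3 \left(-2\right) = -6$)
$Q{\left(R,J \right)} = \frac{J R}{8}$ ($Q{\left(R,J \right)} = \frac{R J}{8} = \frac{J R}{8}$)
$W{\left(w,z \right)} = 35$ ($W{\left(w,z \right)} = -3 - \left(6 - - \frac{8}{2} \left(-11\right)\right) = -3 - \left(6 - \left(-8\right) \frac{1}{2} \left(-11\right)\right) = -3 - -38 = -3 + \left(-6 + 44\right) = -3 + 38 = 35$)
$m = 1218$ ($m = 615 + 603 = 1218$)
$U{\left(y \right)} = 1218$
$\left(U{\left(-365 \right)} + \left(1323009 - \left(841728 - -40545\right)\right)\right) + W{\left(Q{\left(-22,35 \right)},-276 \right)} = \left(1218 + \left(1323009 - \left(841728 - -40545\right)\right)\right) + 35 = \left(1218 + \left(1323009 - \left(841728 + 40545\right)\right)\right) + 35 = \left(1218 + \left(1323009 - 882273\right)\right) + 35 = \left(1218 + 440736\right) + 35 = 441954 + 35 = 441989$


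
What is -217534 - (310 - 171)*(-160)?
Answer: -195294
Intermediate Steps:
-217534 - (310 - 171)*(-160) = -217534 - 139*(-160) = -217534 - 1*(-22240) = -217534 + 22240 = -195294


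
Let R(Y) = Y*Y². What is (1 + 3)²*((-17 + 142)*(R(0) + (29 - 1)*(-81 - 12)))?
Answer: -5208000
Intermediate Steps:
R(Y) = Y³
(1 + 3)²*((-17 + 142)*(R(0) + (29 - 1)*(-81 - 12))) = (1 + 3)²*((-17 + 142)*(0³ + (29 - 1)*(-81 - 12))) = 4²*(125*(0 + 28*(-93))) = 16*(125*(0 - 2604)) = 16*(125*(-2604)) = 16*(-325500) = -5208000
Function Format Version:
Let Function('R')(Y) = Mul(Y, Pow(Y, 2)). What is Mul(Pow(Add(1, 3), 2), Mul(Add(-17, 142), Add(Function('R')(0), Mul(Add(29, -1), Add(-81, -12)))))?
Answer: -5208000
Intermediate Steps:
Function('R')(Y) = Pow(Y, 3)
Mul(Pow(Add(1, 3), 2), Mul(Add(-17, 142), Add(Function('R')(0), Mul(Add(29, -1), Add(-81, -12))))) = Mul(Pow(Add(1, 3), 2), Mul(Add(-17, 142), Add(Pow(0, 3), Mul(Add(29, -1), Add(-81, -12))))) = Mul(Pow(4, 2), Mul(125, Add(0, Mul(28, -93)))) = Mul(16, Mul(125, Add(0, -2604))) = Mul(16, Mul(125, -2604)) = Mul(16, -325500) = -5208000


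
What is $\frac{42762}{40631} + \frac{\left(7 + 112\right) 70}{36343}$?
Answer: $\frac{1892555596}{1476652433} \approx 1.2817$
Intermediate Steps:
$\frac{42762}{40631} + \frac{\left(7 + 112\right) 70}{36343} = 42762 \cdot \frac{1}{40631} + 119 \cdot 70 \cdot \frac{1}{36343} = \frac{42762}{40631} + 8330 \cdot \frac{1}{36343} = \frac{42762}{40631} + \frac{8330}{36343} = \frac{1892555596}{1476652433}$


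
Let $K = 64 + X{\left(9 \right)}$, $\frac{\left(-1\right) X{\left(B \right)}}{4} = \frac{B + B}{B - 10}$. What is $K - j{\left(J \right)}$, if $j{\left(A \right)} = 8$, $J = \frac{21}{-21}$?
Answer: $128$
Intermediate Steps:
$J = -1$ ($J = 21 \left(- \frac{1}{21}\right) = -1$)
$X{\left(B \right)} = - \frac{8 B}{-10 + B}$ ($X{\left(B \right)} = - 4 \frac{B + B}{B - 10} = - 4 \frac{2 B}{-10 + B} = - \frac{8 B}{-10 + B}$)
$K = 136$ ($K = 64 - \frac{72}{-10 + 9} = 64 - \frac{72}{-1} = 64 - 72 \left(-1\right) = 64 + 72 = 136$)
$K - j{\left(J \right)} = 136 - 8 = 128$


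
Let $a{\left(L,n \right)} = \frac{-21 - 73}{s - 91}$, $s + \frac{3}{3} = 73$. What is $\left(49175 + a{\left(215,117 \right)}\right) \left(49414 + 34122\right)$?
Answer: $\frac{78057625584}{19} \approx 4.1083 \cdot 10^{9}$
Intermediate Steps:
$s = 72$ ($s = -1 + 73 = 72$)
$a{\left(L,n \right)} = \frac{94}{19}$ ($a{\left(L,n \right)} = \frac{-21 - 73}{72 - 91} = - \frac{94}{-19} = \left(-94\right) \left(- \frac{1}{19}\right) = \frac{94}{19}$)
$\left(49175 + a{\left(215,117 \right)}\right) \left(49414 + 34122\right) = \left(49175 + \frac{94}{19}\right) \left(49414 + 34122\right) = \frac{934419}{19} \cdot 83536 = \frac{78057625584}{19}$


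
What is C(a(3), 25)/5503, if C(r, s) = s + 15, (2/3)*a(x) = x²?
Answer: 40/5503 ≈ 0.0072688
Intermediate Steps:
a(x) = 3*x²/2
C(r, s) = 15 + s
C(a(3), 25)/5503 = (15 + 25)/5503 = 40*(1/5503) = 40/5503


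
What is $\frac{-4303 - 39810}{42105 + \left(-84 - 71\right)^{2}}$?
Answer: $- \frac{44113}{66130} \approx -0.66706$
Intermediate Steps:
$\frac{-4303 - 39810}{42105 + \left(-84 - 71\right)^{2}} = - \frac{44113}{42105 + \left(-155\right)^{2}} = - \frac{44113}{42105 + 24025} = - \frac{44113}{66130}$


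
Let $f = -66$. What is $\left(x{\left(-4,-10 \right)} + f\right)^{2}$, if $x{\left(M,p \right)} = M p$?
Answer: $676$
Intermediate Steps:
$\left(x{\left(-4,-10 \right)} + f\right)^{2} = \left(\left(-4\right) \left(-10\right) - 66\right)^{2} = \left(40 - 66\right)^{2} = \left(-26\right)^{2} = 676$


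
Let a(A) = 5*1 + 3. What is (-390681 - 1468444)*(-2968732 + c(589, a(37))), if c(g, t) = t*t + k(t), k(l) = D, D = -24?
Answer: 5519169514500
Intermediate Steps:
k(l) = -24
a(A) = 8 (a(A) = 5 + 3 = 8)
c(g, t) = -24 + t**2 (c(g, t) = t*t - 24 = t**2 - 24 = -24 + t**2)
(-390681 - 1468444)*(-2968732 + c(589, a(37))) = (-390681 - 1468444)*(-2968732 + (-24 + 8**2)) = -1859125*(-2968732 + (-24 + 64)) = -1859125*(-2968732 + 40) = -1859125*(-2968692) = 5519169514500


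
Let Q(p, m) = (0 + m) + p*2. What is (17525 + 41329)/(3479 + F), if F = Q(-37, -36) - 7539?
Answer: -9809/695 ≈ -14.114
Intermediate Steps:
Q(p, m) = m + 2*p
F = -7649 (F = (-36 + 2*(-37)) - 7539 = (-36 - 74) - 7539 = -110 - 7539 = -7649)
(17525 + 41329)/(3479 + F) = (17525 + 41329)/(3479 - 7649) = 58854/(-4170) = 58854*(-1/4170) = -9809/695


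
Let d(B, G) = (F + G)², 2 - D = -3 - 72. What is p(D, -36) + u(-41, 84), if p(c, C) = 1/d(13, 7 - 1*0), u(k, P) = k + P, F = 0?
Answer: 2108/49 ≈ 43.020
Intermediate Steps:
D = 77 (D = 2 - (-3 - 72) = 2 - 1*(-75) = 2 + 75 = 77)
u(k, P) = P + k
d(B, G) = G² (d(B, G) = (0 + G)² = G²)
p(c, C) = 1/49 (p(c, C) = 1/((7 - 1*0)²) = 1/((7 + 0)²) = 1/(7²) = 1/49)
p(D, -36) + u(-41, 84) = 1/49 + (84 - 41) = 1/49 + 43 = 2108/49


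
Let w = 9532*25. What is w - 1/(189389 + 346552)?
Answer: 127714740299/535941 ≈ 2.3830e+5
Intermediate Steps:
w = 238300
w - 1/(189389 + 346552) = 238300 - 1/(189389 + 346552) = 238300 - 1/535941 = 127714740299/535941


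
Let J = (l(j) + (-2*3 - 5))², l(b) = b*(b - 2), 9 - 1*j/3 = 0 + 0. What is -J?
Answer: -440896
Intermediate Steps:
j = 27 (j = 27 - 3*(0 + 0) = 27 - 3*0 = 27 + 0 = 27)
l(b) = b*(-2 + b)
J = 440896 (J = (27*(-2 + 27) + (-2*3 - 5))² = (27*25 + (-6 - 5))² = (675 - 11)² = 664² = 440896)
-J = -1*440896 = -440896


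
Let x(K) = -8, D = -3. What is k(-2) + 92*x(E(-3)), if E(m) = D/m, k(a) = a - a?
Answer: -736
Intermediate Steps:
k(a) = 0
E(m) = -3/m
k(-2) + 92*x(E(-3)) = 0 + 92*(-8) = 0 - 736 = -736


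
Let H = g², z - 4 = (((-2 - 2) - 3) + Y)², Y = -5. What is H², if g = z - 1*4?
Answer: 429981696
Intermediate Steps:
z = 148 (z = 4 + (((-2 - 2) - 3) - 5)² = 4 + ((-4 - 3) - 5)² = 4 + (-7 - 5)² = 4 + (-12)² = 4 + 144 = 148)
g = 144 (g = 148 - 1*4 = 148 - 4 = 144)
H = 20736 (H = 144² = 20736)
H² = 20736² = 429981696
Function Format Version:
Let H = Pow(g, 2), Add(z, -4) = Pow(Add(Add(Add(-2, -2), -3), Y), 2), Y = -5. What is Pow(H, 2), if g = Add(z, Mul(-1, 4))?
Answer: 429981696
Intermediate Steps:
z = 148 (z = Add(4, Pow(Add(Add(Add(-2, -2), -3), -5), 2)) = Add(4, Pow(Add(Add(-4, -3), -5), 2)) = Add(4, Pow(Add(-7, -5), 2)) = Add(4, Pow(-12, 2)) = Add(4, 144) = 148)
g = 144 (g = Add(148, Mul(-1, 4)) = Add(148, -4) = 144)
H = 20736 (H = Pow(144, 2) = 20736)
Pow(H, 2) = Pow(20736, 2) = 429981696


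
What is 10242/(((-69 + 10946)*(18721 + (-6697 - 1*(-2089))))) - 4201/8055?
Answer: -644800831991/1236499698555 ≈ -0.52147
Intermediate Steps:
10242/(((-69 + 10946)*(18721 + (-6697 - 1*(-2089))))) - 4201/8055 = 10242/((10877*(18721 + (-6697 + 2089)))) - 4201*1/8055 = 10242/((10877*(18721 - 4608))) - 4201/8055 = 10242/((10877*14113)) - 4201/8055 = 10242/153507101 - 4201/8055 = -644800831991/1236499698555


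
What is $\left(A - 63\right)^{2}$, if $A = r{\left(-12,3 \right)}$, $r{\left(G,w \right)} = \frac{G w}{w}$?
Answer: $5625$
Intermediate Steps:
$r{\left(G,w \right)} = G$
$A = -12$
$\left(A - 63\right)^{2} = \left(-12 - 63\right)^{2} = \left(-75\right)^{2} = 5625$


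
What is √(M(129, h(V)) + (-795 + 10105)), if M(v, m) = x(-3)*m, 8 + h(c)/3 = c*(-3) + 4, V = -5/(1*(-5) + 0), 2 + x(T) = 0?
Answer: 2*√2338 ≈ 96.706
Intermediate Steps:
x(T) = -2 (x(T) = -2 + 0 = -2)
V = 1 (V = -5/(-5 + 0) = -5/(-5) = -5*(-⅕) = 1)
h(c) = -12 - 9*c (h(c) = -24 + 3*(c*(-3) + 4) = -24 + 3*(-3*c + 4) = -24 + 3*(4 - 3*c) = -24 + (12 - 9*c) = -12 - 9*c)
M(v, m) = -2*m
√(M(129, h(V)) + (-795 + 10105)) = √(-2*(-12 - 9*1) + (-795 + 10105)) = √(-2*(-12 - 9) + 9310) = √(-2*(-21) + 9310) = √(42 + 9310) = √9352 = 2*√2338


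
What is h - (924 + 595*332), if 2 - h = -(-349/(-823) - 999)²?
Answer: 540977193586/677329 ≈ 7.9869e+5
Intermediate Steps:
h = 675402616242/677329 (h = 2 - (-1)*(-349/(-823) - 999)² = 2 - (-1)*(-349*(-1/823) - 999)² = 2 - (-1)*(349/823 - 999)² = 2 - (-1)*(-821828/823)² = 2 - (-1)*675401261584/677329 = 2 - 1*(-675401261584/677329) = 2 + 675401261584/677329 = 675402616242/677329 ≈ 9.9716e+5)
h - (924 + 595*332) = 675402616242/677329 - (924 + 595*332) = 675402616242/677329 - (924 + 197540) = 675402616242/677329 - 1*198464 = 675402616242/677329 - 198464 = 540977193586/677329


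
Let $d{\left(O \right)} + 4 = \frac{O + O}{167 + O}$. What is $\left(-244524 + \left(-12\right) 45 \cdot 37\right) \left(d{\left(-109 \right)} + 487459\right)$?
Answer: $- \frac{3739051291344}{29} \approx -1.2893 \cdot 10^{11}$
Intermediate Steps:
$d{\left(O \right)} = -4 + \frac{2 O}{167 + O}$ ($d{\left(O \right)} = -4 + \frac{O + O}{167 + O} = -4 + \frac{2 O}{167 + O}$)
$\left(-244524 + \left(-12\right) 45 \cdot 37\right) \left(d{\left(-109 \right)} + 487459\right) = \left(-244524 + \left(-12\right) 45 \cdot 37\right) \left(\frac{2 \left(-334 - -109\right)}{167 - 109} + 487459\right) = \left(-244524 - 19980\right) \left(\frac{2 \left(-334 + 109\right)}{58} + 487459\right) = \left(-244524 - 19980\right) \left(2 \cdot \frac{1}{58} \left(-225\right) + 487459\right) = - 264504 \left(- \frac{225}{29} + 487459\right) = \left(-264504\right) \frac{14136086}{29} = - \frac{3739051291344}{29}$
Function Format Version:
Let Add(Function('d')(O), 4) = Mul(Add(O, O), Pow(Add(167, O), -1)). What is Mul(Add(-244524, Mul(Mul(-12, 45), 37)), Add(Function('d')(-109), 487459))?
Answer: Rational(-3739051291344, 29) ≈ -1.2893e+11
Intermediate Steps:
Function('d')(O) = Add(-4, Mul(2, O, Pow(Add(167, O), -1))) (Function('d')(O) = Add(-4, Mul(Add(O, O), Pow(Add(167, O), -1))) = Add(-4, Mul(Mul(2, O), Pow(Add(167, O), -1))) = Add(-4, Mul(2, O, Pow(Add(167, O), -1))))
Mul(Add(-244524, Mul(Mul(-12, 45), 37)), Add(Function('d')(-109), 487459)) = Mul(Add(-244524, Mul(Mul(-12, 45), 37)), Add(Mul(2, Pow(Add(167, -109), -1), Add(-334, Mul(-1, -109))), 487459)) = Mul(Add(-244524, Mul(-540, 37)), Add(Mul(2, Pow(58, -1), Add(-334, 109)), 487459)) = Mul(Add(-244524, -19980), Add(Mul(2, Rational(1, 58), -225), 487459)) = Mul(-264504, Add(Rational(-225, 29), 487459)) = Mul(-264504, Rational(14136086, 29)) = Rational(-3739051291344, 29)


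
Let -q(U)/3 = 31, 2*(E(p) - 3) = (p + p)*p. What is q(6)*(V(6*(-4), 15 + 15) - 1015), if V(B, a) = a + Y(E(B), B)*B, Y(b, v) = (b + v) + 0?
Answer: 1330365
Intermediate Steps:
E(p) = 3 + p² (E(p) = 3 + ((p + p)*p)/2 = 3 + ((2*p)*p)/2 = 3 + (2*p²)/2 = 3 + p²)
q(U) = -93 (q(U) = -3*31 = -93)
Y(b, v) = b + v
V(B, a) = a + B*(3 + B + B²) (V(B, a) = a + ((3 + B²) + B)*B = a + (3 + B + B²)*B = a + B*(3 + B + B²))
q(6)*(V(6*(-4), 15 + 15) - 1015) = -93*(((15 + 15) + (6*(-4))*(3 + 6*(-4) + (6*(-4))²)) - 1015) = -93*((30 - 24*(3 - 24 + (-24)²)) - 1015) = -93*((30 - 24*(3 - 24 + 576)) - 1015) = -93*((30 - 24*555) - 1015) = -93*((30 - 13320) - 1015) = -93*(-13290 - 1015) = -93*(-14305) = 1330365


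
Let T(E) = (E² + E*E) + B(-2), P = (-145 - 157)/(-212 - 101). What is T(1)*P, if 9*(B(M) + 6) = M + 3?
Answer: -10570/2817 ≈ -3.7522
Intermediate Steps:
B(M) = -17/3 + M/9 (B(M) = -6 + (M + 3)/9 = -6 + (3 + M)/9 = -6 + (⅓ + M/9) = -17/3 + M/9)
P = 302/313 (P = -302/(-313) = -302*(-1/313) = 302/313 ≈ 0.96486)
T(E) = -53/9 + 2*E² (T(E) = (E² + E*E) + (-17/3 + (⅑)*(-2)) = (E² + E²) + (-17/3 - 2/9) = 2*E² - 53/9 = -53/9 + 2*E²)
T(1)*P = (-53/9 + 2*1²)*(302/313) = (-53/9 + 2*1)*(302/313) = (-53/9 + 2)*(302/313) = -35/9*302/313 = -10570/2817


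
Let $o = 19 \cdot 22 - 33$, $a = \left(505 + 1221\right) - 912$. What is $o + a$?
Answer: $1199$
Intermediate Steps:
$a = 814$ ($a = 1726 - 912 = 814$)
$o = 385$ ($o = 418 - 33 = 385$)
$o + a = 385 + 814 = 1199$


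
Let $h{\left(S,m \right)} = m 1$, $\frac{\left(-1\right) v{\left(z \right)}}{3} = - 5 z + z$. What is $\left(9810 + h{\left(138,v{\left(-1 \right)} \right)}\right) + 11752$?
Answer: $21550$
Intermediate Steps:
$v{\left(z \right)} = 12 z$ ($v{\left(z \right)} = - 3 \left(- 5 z + z\right) = - 3 \left(- 4 z\right) = 12 z$)
$h{\left(S,m \right)} = m$
$\left(9810 + h{\left(138,v{\left(-1 \right)} \right)}\right) + 11752 = \left(9810 + 12 \left(-1\right)\right) + 11752 = \left(9810 - 12\right) + 11752 = 9798 + 11752 = 21550$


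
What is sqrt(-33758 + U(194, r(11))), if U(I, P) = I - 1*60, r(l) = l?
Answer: 6*I*sqrt(934) ≈ 183.37*I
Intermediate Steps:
U(I, P) = -60 + I (U(I, P) = I - 60 = -60 + I)
sqrt(-33758 + U(194, r(11))) = sqrt(-33758 + (-60 + 194)) = sqrt(-33758 + 134) = sqrt(-33624) = 6*I*sqrt(934)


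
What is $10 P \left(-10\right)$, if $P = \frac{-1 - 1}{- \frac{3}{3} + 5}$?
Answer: $50$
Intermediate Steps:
$P = - \frac{1}{2}$ ($P = - \frac{2}{\left(-3\right) \frac{1}{3} + 5} = - \frac{2}{-1 + 5} = - \frac{2}{4} = \left(-2\right) \frac{1}{4} = - \frac{1}{2} \approx -0.5$)
$10 P \left(-10\right) = 10 \left(- \frac{1}{2}\right) \left(-10\right) = \left(-5\right) \left(-10\right) = 50$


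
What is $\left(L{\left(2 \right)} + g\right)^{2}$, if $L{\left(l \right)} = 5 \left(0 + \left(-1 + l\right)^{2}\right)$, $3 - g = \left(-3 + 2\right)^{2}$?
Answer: $49$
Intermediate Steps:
$g = 2$ ($g = 3 - \left(-3 + 2\right)^{2} = 3 - \left(-1\right)^{2} = 3 - 1 = 2$)
$L{\left(l \right)} = 5 \left(-1 + l\right)^{2}$
$\left(L{\left(2 \right)} + g\right)^{2} = \left(5 \left(-1 + 2\right)^{2} + 2\right)^{2} = \left(5 \cdot 1^{2} + 2\right)^{2} = \left(5 \cdot 1 + 2\right)^{2} = \left(5 + 2\right)^{2} = 7^{2} = 49$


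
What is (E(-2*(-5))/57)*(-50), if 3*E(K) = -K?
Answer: 500/171 ≈ 2.9240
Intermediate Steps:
E(K) = -K/3 (E(K) = (-K)/3 = -K/3)
(E(-2*(-5))/57)*(-50) = ((-(-2)*(-5)/3)/57)*(-50) = ((-⅓*10)/57)*(-50) = ((1/57)*(-10/3))*(-50) = -10/171*(-50) = 500/171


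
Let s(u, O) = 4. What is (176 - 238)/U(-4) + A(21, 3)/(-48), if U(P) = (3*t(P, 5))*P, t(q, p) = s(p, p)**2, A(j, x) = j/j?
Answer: 29/96 ≈ 0.30208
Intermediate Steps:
A(j, x) = 1
t(q, p) = 16 (t(q, p) = 4**2 = 16)
U(P) = 48*P (U(P) = (3*16)*P = 48*P)
(176 - 238)/U(-4) + A(21, 3)/(-48) = (176 - 238)/((48*(-4))) + 1/(-48) = -62/(-192) + 1*(-1/48) = -62*(-1/192) - 1/48 = 31/96 - 1/48 = 29/96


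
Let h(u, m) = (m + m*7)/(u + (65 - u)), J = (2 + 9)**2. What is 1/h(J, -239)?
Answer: -65/1912 ≈ -0.033996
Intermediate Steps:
J = 121 (J = 11**2 = 121)
h(u, m) = 8*m/65 (h(u, m) = (m + 7*m)/65 = (8*m)*(1/65) = 8*m/65)
1/h(J, -239) = 1/((8/65)*(-239)) = 1/(-1912/65) = -65/1912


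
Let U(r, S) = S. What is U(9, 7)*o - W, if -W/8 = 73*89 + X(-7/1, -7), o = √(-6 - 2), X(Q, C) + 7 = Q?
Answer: 51864 + 14*I*√2 ≈ 51864.0 + 19.799*I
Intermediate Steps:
X(Q, C) = -7 + Q
o = 2*I*√2 (o = √(-8) = 2*I*√2 ≈ 2.8284*I)
W = -51864 (W = -8*(73*89 + (-7 - 7/1)) = -8*(6497 + (-7 - 7*1)) = -8*(6497 + (-7 - 7)) = -8*(6497 - 14) = -8*6483 = -51864)
U(9, 7)*o - W = 7*(2*I*√2) - 1*(-51864) = 14*I*√2 + 51864 = 51864 + 14*I*√2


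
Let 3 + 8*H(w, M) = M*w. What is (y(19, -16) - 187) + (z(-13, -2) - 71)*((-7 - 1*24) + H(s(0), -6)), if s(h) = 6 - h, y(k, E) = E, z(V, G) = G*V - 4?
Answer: 12439/8 ≈ 1554.9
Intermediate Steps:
z(V, G) = -4 + G*V
H(w, M) = -3/8 + M*w/8 (H(w, M) = -3/8 + (M*w)/8 = -3/8 + M*w/8)
(y(19, -16) - 187) + (z(-13, -2) - 71)*((-7 - 1*24) + H(s(0), -6)) = (-16 - 187) + ((-4 - 2*(-13)) - 71)*((-7 - 1*24) + (-3/8 + (⅛)*(-6)*(6 - 1*0))) = -203 + ((-4 + 26) - 71)*((-7 - 24) + (-3/8 + (⅛)*(-6)*(6 + 0))) = -203 + (22 - 71)*(-31 + (-3/8 + (⅛)*(-6)*6)) = -203 - 49*(-31 + (-3/8 - 9/2)) = -203 - 49*(-31 - 39/8) = -203 - 49*(-287/8) = -203 + 14063/8 = 12439/8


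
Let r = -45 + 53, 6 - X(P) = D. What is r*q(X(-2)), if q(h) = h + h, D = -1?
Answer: 112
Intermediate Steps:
X(P) = 7 (X(P) = 6 - 1*(-1) = 6 + 1 = 7)
q(h) = 2*h
r = 8
r*q(X(-2)) = 8*(2*7) = 8*14 = 112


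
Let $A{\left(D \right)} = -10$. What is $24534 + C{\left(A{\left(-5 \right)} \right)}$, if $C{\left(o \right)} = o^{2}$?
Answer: $24634$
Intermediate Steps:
$24534 + C{\left(A{\left(-5 \right)} \right)} = 24534 + \left(-10\right)^{2} = 24534 + 100 = 24634$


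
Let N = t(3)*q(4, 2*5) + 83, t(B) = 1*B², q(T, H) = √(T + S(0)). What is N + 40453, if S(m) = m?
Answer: 40554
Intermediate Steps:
q(T, H) = √T (q(T, H) = √(T + 0) = √T)
t(B) = B²
N = 101 (N = 3²*√4 + 83 = 9*2 + 83 = 18 + 83 = 101)
N + 40453 = 101 + 40453 = 40554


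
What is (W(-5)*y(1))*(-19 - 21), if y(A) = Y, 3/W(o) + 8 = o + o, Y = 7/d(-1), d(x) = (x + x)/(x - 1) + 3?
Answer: 35/3 ≈ 11.667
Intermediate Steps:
d(x) = 3 + 2*x/(-1 + x) (d(x) = (2*x)/(-1 + x) + 3 = 2*x/(-1 + x) + 3 = 3 + 2*x/(-1 + x))
Y = 7/4 (Y = 7/(((-3 + 5*(-1))/(-1 - 1))) = 7/(((-3 - 5)/(-2))) = 7/((-1/2*(-8))) = 7/4 ≈ 1.7500)
W(o) = 3/(-8 + 2*o) (W(o) = 3/(-8 + (o + o)) = 3/(-8 + 2*o))
y(A) = 7/4
(W(-5)*y(1))*(-19 - 21) = ((3/(2*(-4 - 5)))*(7/4))*(-19 - 21) = (((3/2)/(-9))*(7/4))*(-40) = (((3/2)*(-1/9))*(7/4))*(-40) = -1/6*7/4*(-40) = -7/24*(-40) = 35/3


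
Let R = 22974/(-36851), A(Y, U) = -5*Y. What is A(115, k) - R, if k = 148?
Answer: -21166351/36851 ≈ -574.38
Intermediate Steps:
R = -22974/36851 (R = 22974*(-1/36851) = -22974/36851 ≈ -0.62343)
A(115, k) - R = -5*115 - 1*(-22974/36851) = -575 + 22974/36851 = -21166351/36851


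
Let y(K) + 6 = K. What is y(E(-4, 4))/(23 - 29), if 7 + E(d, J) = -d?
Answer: 3/2 ≈ 1.5000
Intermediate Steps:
E(d, J) = -7 - d
y(K) = -6 + K
y(E(-4, 4))/(23 - 29) = (-6 + (-7 - 1*(-4)))/(23 - 29) = (-6 + (-7 + 4))/(-6) = -(-6 - 3)/6 = -1/6*(-9) = 3/2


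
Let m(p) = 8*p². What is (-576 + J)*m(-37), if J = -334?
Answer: -9966320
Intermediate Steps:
(-576 + J)*m(-37) = (-576 - 334)*(8*(-37)²) = -7280*1369 = -910*10952 = -9966320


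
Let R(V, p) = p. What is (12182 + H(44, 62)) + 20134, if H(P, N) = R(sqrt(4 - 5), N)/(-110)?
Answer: 1777349/55 ≈ 32315.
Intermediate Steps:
H(P, N) = -N/110 (H(P, N) = N/(-110) = N*(-1/110) = -N/110)
(12182 + H(44, 62)) + 20134 = (12182 - 1/110*62) + 20134 = (12182 - 31/55) + 20134 = 669979/55 + 20134 = 1777349/55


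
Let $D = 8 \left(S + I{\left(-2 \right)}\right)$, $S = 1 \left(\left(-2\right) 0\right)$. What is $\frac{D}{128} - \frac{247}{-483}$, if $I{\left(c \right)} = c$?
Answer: $\frac{1493}{3864} \approx 0.38639$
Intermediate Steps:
$S = 0$ ($S = 1 \cdot 0 = 0$)
$D = -16$ ($D = 8 \left(0 - 2\right) = 8 \left(-2\right) = -16$)
$\frac{D}{128} - \frac{247}{-483} = - \frac{16}{128} - \frac{247}{-483} = \left(-16\right) \frac{1}{128} - - \frac{247}{483} = - \frac{1}{8} + \frac{247}{483} = \frac{1493}{3864}$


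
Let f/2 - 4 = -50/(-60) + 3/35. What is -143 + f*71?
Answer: 58328/105 ≈ 555.50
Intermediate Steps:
f = 1033/105 (f = 8 + 2*(-50/(-60) + 3/35) = 8 + 2*(-50*(-1/60) + 3*(1/35)) = 8 + 2*(5/6 + 3/35) = 8 + 2*(193/210) = 8 + 193/105 = 1033/105 ≈ 9.8381)
-143 + f*71 = -143 + (1033/105)*71 = -143 + 73343/105 = 58328/105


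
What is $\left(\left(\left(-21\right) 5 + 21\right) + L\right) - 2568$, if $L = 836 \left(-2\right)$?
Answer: $-4324$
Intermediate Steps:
$L = -1672$
$\left(\left(\left(-21\right) 5 + 21\right) + L\right) - 2568 = \left(\left(\left(-21\right) 5 + 21\right) - 1672\right) - 2568 = \left(\left(-105 + 21\right) - 1672\right) - 2568 = \left(-84 - 1672\right) - 2568 = -1756 - 2568 = -4324$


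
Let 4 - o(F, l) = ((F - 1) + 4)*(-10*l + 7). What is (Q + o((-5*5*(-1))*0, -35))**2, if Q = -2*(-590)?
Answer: 12769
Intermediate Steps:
o(F, l) = 4 - (3 + F)*(7 - 10*l) (o(F, l) = 4 - ((F - 1) + 4)*(-10*l + 7) = 4 - ((-1 + F) + 4)*(7 - 10*l) = 4 - (3 + F)*(7 - 10*l))
Q = 1180
(Q + o((-5*5*(-1))*0, -35))**2 = (1180 + (-17 - 7*-5*5*(-1)*0 + 30*(-35) + 10*((-5*5*(-1))*0)*(-35)))**2 = (1180 + (-17 - 7*(-25*(-1))*0 - 1050 + 10*(-25*(-1)*0)*(-35)))**2 = (1180 + (-17 - 175*0 - 1050 + 10*(25*0)*(-35)))**2 = (1180 + (-17 - 7*0 - 1050 + 10*0*(-35)))**2 = (1180 + (-17 + 0 - 1050 + 0))**2 = (1180 - 1067)**2 = 113**2 = 12769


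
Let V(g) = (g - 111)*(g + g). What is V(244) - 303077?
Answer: -238173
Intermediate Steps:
V(g) = 2*g*(-111 + g) (V(g) = (-111 + g)*(2*g) = 2*g*(-111 + g))
V(244) - 303077 = 2*244*(-111 + 244) - 303077 = 2*244*133 - 303077 = 64904 - 303077 = -238173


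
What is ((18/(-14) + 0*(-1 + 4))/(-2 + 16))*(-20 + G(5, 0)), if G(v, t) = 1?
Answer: 171/98 ≈ 1.7449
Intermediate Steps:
((18/(-14) + 0*(-1 + 4))/(-2 + 16))*(-20 + G(5, 0)) = ((18/(-14) + 0*(-1 + 4))/(-2 + 16))*(-20 + 1) = ((18*(-1/14) + 0*3)/14)*(-19) = ((-9/7 + 0)*(1/14))*(-19) = -9/7*1/14*(-19) = -9/98*(-19) = 171/98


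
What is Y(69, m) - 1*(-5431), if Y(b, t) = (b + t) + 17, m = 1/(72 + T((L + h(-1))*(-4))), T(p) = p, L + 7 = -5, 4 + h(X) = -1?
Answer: 772381/140 ≈ 5517.0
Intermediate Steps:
h(X) = -5 (h(X) = -4 - 1 = -5)
L = -12 (L = -7 - 5 = -12)
m = 1/140 (m = 1/(72 + (-12 - 5)*(-4)) = 1/(72 - 17*(-4)) = 1/(72 + 68) = 1/140 ≈ 0.0071429)
Y(b, t) = 17 + b + t
Y(69, m) - 1*(-5431) = (17 + 69 + 1/140) - 1*(-5431) = 12041/140 + 5431 = 772381/140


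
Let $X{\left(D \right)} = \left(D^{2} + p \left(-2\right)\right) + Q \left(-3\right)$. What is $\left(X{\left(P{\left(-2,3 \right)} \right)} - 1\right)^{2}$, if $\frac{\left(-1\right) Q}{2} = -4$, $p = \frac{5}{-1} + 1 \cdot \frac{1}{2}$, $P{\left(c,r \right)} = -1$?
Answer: $225$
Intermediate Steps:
$p = - \frac{9}{2}$ ($p = 5 \left(-1\right) + 1 \cdot \frac{1}{2} = -5 + \frac{1}{2} = - \frac{9}{2} \approx -4.5$)
$Q = 8$ ($Q = \left(-2\right) \left(-4\right) = 8$)
$X{\left(D \right)} = -15 + D^{2}$ ($X{\left(D \right)} = \left(D^{2} - -9\right) + 8 \left(-3\right) = \left(D^{2} + 9\right) - 24 = \left(9 + D^{2}\right) - 24 = -15 + D^{2}$)
$\left(X{\left(P{\left(-2,3 \right)} \right)} - 1\right)^{2} = \left(\left(-15 + \left(-1\right)^{2}\right) - 1\right)^{2} = \left(\left(-15 + 1\right) - 1\right)^{2} = \left(-14 - 1\right)^{2} = \left(-15\right)^{2} = 225$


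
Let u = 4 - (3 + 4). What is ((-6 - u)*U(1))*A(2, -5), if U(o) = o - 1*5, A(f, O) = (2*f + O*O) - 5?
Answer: 288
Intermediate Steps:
A(f, O) = -5 + O² + 2*f (A(f, O) = (2*f + O²) - 5 = (O² + 2*f) - 5 = -5 + O² + 2*f)
U(o) = -5 + o (U(o) = o - 5 = -5 + o)
u = -3 (u = 4 - 1*7 = 4 - 7 = -3)
((-6 - u)*U(1))*A(2, -5) = ((-6 - 1*(-3))*(-5 + 1))*(-5 + (-5)² + 2*2) = ((-6 + 3)*(-4))*(-5 + 25 + 4) = -3*(-4)*24 = 12*24 = 288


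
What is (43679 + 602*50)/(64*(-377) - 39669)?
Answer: -73779/63797 ≈ -1.1565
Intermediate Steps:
(43679 + 602*50)/(64*(-377) - 39669) = (43679 + 30100)/(-24128 - 39669) = 73779/(-63797) = 73779*(-1/63797) = -73779/63797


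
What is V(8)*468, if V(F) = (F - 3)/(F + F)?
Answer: 585/4 ≈ 146.25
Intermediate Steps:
V(F) = (-3 + F)/(2*F) (V(F) = (-3 + F)/((2*F)) = (-3 + F)*(1/(2*F)) = (-3 + F)/(2*F))
V(8)*468 = ((½)*(-3 + 8)/8)*468 = ((½)*(⅛)*5)*468 = (5/16)*468 = 585/4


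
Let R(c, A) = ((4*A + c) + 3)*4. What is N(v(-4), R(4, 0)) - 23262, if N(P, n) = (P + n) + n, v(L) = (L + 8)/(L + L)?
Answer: -46413/2 ≈ -23207.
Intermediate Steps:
R(c, A) = 12 + 4*c + 16*A (R(c, A) = ((c + 4*A) + 3)*4 = (3 + c + 4*A)*4 = 12 + 4*c + 16*A)
v(L) = (8 + L)/(2*L) (v(L) = (8 + L)/((2*L)) = (8 + L)*(1/(2*L)) = (8 + L)/(2*L))
N(P, n) = P + 2*n
N(v(-4), R(4, 0)) - 23262 = ((½)*(8 - 4)/(-4) + 2*(12 + 4*4 + 16*0)) - 23262 = ((½)*(-¼)*4 + 2*(12 + 16 + 0)) - 23262 = (-½ + 2*28) - 23262 = (-½ + 56) - 23262 = 111/2 - 23262 = -46413/2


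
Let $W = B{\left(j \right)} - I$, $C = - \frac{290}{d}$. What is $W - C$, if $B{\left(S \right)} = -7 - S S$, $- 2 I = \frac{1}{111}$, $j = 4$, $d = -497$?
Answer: $- \frac{2601565}{110334} \approx -23.579$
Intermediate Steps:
$I = - \frac{1}{222}$ ($I = - \frac{1}{2 \cdot 111} = \left(- \frac{1}{2}\right) \frac{1}{111} = - \frac{1}{222} \approx -0.0045045$)
$B{\left(S \right)} = -7 - S^{2}$
$C = \frac{290}{497}$ ($C = - \frac{290}{-497} = \left(-290\right) \left(- \frac{1}{497}\right) = \frac{290}{497} \approx 0.5835$)
$W = - \frac{5105}{222}$ ($W = \left(-7 - 4^{2}\right) - - \frac{1}{222} = \left(-7 - 16\right) + \frac{1}{222} = -23 + \frac{1}{222} = - \frac{5105}{222} \approx -22.995$)
$W - C = - \frac{5105}{222} - \frac{290}{497} = - \frac{2601565}{110334}$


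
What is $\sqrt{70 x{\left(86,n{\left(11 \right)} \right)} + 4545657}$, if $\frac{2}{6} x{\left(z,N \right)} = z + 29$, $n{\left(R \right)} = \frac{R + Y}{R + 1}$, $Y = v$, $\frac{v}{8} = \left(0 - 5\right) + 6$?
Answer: $11 \sqrt{37767} \approx 2137.7$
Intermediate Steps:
$v = 8$ ($v = 8 \left(\left(0 - 5\right) + 6\right) = 8 \left(-5 + 6\right) = 8 \cdot 1 = 8$)
$Y = 8$
$n{\left(R \right)} = \frac{8 + R}{1 + R}$ ($n{\left(R \right)} = \frac{R + 8}{R + 1} = \frac{8 + R}{1 + R}$)
$x{\left(z,N \right)} = 87 + 3 z$ ($x{\left(z,N \right)} = 3 \left(z + 29\right) = 3 \left(29 + z\right) = 87 + 3 z$)
$\sqrt{70 x{\left(86,n{\left(11 \right)} \right)} + 4545657} = \sqrt{70 \left(87 + 3 \cdot 86\right) + 4545657} = \sqrt{70 \left(87 + 258\right) + 4545657} = \sqrt{70 \cdot 345 + 4545657} = \sqrt{24150 + 4545657} = \sqrt{4569807} = 11 \sqrt{37767}$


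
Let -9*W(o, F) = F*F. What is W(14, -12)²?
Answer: 256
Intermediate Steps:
W(o, F) = -F²/9 (W(o, F) = -F*F/9 = -F²/9)
W(14, -12)² = (-⅑*(-12)²)² = (-⅑*144)² = (-16)² = 256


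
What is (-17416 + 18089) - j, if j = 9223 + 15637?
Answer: -24187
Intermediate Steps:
j = 24860
(-17416 + 18089) - j = (-17416 + 18089) - 1*24860 = 673 - 24860 = -24187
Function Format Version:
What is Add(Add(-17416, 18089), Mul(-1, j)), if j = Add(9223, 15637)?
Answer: -24187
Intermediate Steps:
j = 24860
Add(Add(-17416, 18089), Mul(-1, j)) = Add(Add(-17416, 18089), Mul(-1, 24860)) = Add(673, -24860) = -24187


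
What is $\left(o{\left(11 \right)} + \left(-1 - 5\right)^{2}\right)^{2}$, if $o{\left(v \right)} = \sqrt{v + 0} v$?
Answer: $2627 + 792 \sqrt{11} \approx 5253.8$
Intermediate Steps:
$o{\left(v \right)} = v^{\frac{3}{2}}$ ($o{\left(v \right)} = \sqrt{v} v = v^{\frac{3}{2}}$)
$\left(o{\left(11 \right)} + \left(-1 - 5\right)^{2}\right)^{2} = \left(11^{\frac{3}{2}} + \left(-1 - 5\right)^{2}\right)^{2} = \left(11 \sqrt{11} + \left(-6\right)^{2}\right)^{2} = \left(11 \sqrt{11} + 36\right)^{2} = \left(36 + 11 \sqrt{11}\right)^{2}$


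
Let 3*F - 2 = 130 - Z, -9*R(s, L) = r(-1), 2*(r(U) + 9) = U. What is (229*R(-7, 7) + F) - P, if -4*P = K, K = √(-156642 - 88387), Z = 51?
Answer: 4837/18 + I*√245029/4 ≈ 268.72 + 123.75*I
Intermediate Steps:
r(U) = -9 + U/2
R(s, L) = 19/18 (R(s, L) = -(-9 + (½)*(-1))/9 = -(-9 - ½)/9 = -⅑*(-19/2) = 19/18)
F = 27 (F = ⅔ + (130 - 1*51)/3 = ⅔ + (130 - 51)/3 = ⅔ + (⅓)*79 = ⅔ + 79/3 = 27)
K = I*√245029 (K = √(-245029) = I*√245029 ≈ 495.0*I)
P = -I*√245029/4 ≈ -123.75*I
(229*R(-7, 7) + F) - P = (229*(19/18) + 27) - (-1)*I*√245029/4 = (4351/18 + 27) + I*√245029/4 = 4837/18 + I*√245029/4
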